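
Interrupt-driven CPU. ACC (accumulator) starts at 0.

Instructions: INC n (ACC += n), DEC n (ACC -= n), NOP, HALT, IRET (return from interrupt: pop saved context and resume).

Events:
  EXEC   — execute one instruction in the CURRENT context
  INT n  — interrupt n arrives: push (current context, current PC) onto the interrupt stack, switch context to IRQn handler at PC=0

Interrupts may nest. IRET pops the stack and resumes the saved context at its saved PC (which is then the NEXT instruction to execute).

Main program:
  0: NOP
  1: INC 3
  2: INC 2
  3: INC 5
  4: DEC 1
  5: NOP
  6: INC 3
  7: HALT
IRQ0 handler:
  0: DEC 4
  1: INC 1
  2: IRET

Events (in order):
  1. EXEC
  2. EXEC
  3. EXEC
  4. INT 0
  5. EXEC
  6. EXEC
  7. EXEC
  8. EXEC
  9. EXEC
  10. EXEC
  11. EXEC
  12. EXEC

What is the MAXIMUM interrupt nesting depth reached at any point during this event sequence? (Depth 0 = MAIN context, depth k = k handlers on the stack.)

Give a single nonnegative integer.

Event 1 (EXEC): [MAIN] PC=0: NOP [depth=0]
Event 2 (EXEC): [MAIN] PC=1: INC 3 -> ACC=3 [depth=0]
Event 3 (EXEC): [MAIN] PC=2: INC 2 -> ACC=5 [depth=0]
Event 4 (INT 0): INT 0 arrives: push (MAIN, PC=3), enter IRQ0 at PC=0 (depth now 1) [depth=1]
Event 5 (EXEC): [IRQ0] PC=0: DEC 4 -> ACC=1 [depth=1]
Event 6 (EXEC): [IRQ0] PC=1: INC 1 -> ACC=2 [depth=1]
Event 7 (EXEC): [IRQ0] PC=2: IRET -> resume MAIN at PC=3 (depth now 0) [depth=0]
Event 8 (EXEC): [MAIN] PC=3: INC 5 -> ACC=7 [depth=0]
Event 9 (EXEC): [MAIN] PC=4: DEC 1 -> ACC=6 [depth=0]
Event 10 (EXEC): [MAIN] PC=5: NOP [depth=0]
Event 11 (EXEC): [MAIN] PC=6: INC 3 -> ACC=9 [depth=0]
Event 12 (EXEC): [MAIN] PC=7: HALT [depth=0]
Max depth observed: 1

Answer: 1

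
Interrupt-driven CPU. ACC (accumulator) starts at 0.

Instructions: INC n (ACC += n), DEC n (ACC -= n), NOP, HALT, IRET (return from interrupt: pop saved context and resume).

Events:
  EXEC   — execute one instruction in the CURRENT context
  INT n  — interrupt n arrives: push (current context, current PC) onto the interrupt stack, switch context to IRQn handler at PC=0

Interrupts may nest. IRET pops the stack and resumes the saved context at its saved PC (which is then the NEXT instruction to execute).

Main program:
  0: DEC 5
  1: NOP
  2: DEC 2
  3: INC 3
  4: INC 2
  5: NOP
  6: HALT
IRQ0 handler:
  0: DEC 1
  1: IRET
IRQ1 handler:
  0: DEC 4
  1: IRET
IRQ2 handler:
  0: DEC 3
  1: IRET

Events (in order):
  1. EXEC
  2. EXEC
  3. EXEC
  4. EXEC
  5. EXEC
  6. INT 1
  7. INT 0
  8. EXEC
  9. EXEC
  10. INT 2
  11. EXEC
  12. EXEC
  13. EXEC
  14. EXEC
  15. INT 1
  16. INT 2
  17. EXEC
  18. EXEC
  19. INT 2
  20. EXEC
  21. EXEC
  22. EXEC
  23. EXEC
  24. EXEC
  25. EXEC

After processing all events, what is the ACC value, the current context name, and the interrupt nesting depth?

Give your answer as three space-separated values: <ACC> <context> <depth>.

Event 1 (EXEC): [MAIN] PC=0: DEC 5 -> ACC=-5
Event 2 (EXEC): [MAIN] PC=1: NOP
Event 3 (EXEC): [MAIN] PC=2: DEC 2 -> ACC=-7
Event 4 (EXEC): [MAIN] PC=3: INC 3 -> ACC=-4
Event 5 (EXEC): [MAIN] PC=4: INC 2 -> ACC=-2
Event 6 (INT 1): INT 1 arrives: push (MAIN, PC=5), enter IRQ1 at PC=0 (depth now 1)
Event 7 (INT 0): INT 0 arrives: push (IRQ1, PC=0), enter IRQ0 at PC=0 (depth now 2)
Event 8 (EXEC): [IRQ0] PC=0: DEC 1 -> ACC=-3
Event 9 (EXEC): [IRQ0] PC=1: IRET -> resume IRQ1 at PC=0 (depth now 1)
Event 10 (INT 2): INT 2 arrives: push (IRQ1, PC=0), enter IRQ2 at PC=0 (depth now 2)
Event 11 (EXEC): [IRQ2] PC=0: DEC 3 -> ACC=-6
Event 12 (EXEC): [IRQ2] PC=1: IRET -> resume IRQ1 at PC=0 (depth now 1)
Event 13 (EXEC): [IRQ1] PC=0: DEC 4 -> ACC=-10
Event 14 (EXEC): [IRQ1] PC=1: IRET -> resume MAIN at PC=5 (depth now 0)
Event 15 (INT 1): INT 1 arrives: push (MAIN, PC=5), enter IRQ1 at PC=0 (depth now 1)
Event 16 (INT 2): INT 2 arrives: push (IRQ1, PC=0), enter IRQ2 at PC=0 (depth now 2)
Event 17 (EXEC): [IRQ2] PC=0: DEC 3 -> ACC=-13
Event 18 (EXEC): [IRQ2] PC=1: IRET -> resume IRQ1 at PC=0 (depth now 1)
Event 19 (INT 2): INT 2 arrives: push (IRQ1, PC=0), enter IRQ2 at PC=0 (depth now 2)
Event 20 (EXEC): [IRQ2] PC=0: DEC 3 -> ACC=-16
Event 21 (EXEC): [IRQ2] PC=1: IRET -> resume IRQ1 at PC=0 (depth now 1)
Event 22 (EXEC): [IRQ1] PC=0: DEC 4 -> ACC=-20
Event 23 (EXEC): [IRQ1] PC=1: IRET -> resume MAIN at PC=5 (depth now 0)
Event 24 (EXEC): [MAIN] PC=5: NOP
Event 25 (EXEC): [MAIN] PC=6: HALT

Answer: -20 MAIN 0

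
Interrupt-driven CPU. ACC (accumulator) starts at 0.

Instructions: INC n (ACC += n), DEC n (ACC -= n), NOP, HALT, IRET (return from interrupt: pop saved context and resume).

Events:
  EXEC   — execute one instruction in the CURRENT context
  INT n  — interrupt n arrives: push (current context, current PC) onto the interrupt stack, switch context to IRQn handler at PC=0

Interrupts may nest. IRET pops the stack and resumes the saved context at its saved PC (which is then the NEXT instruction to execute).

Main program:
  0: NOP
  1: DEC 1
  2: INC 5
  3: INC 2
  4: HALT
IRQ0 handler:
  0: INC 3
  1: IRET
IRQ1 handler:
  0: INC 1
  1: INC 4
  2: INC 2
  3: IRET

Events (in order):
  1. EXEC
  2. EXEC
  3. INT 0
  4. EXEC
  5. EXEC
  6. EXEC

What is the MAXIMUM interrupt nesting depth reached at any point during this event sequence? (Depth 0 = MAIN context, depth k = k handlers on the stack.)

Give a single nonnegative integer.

Answer: 1

Derivation:
Event 1 (EXEC): [MAIN] PC=0: NOP [depth=0]
Event 2 (EXEC): [MAIN] PC=1: DEC 1 -> ACC=-1 [depth=0]
Event 3 (INT 0): INT 0 arrives: push (MAIN, PC=2), enter IRQ0 at PC=0 (depth now 1) [depth=1]
Event 4 (EXEC): [IRQ0] PC=0: INC 3 -> ACC=2 [depth=1]
Event 5 (EXEC): [IRQ0] PC=1: IRET -> resume MAIN at PC=2 (depth now 0) [depth=0]
Event 6 (EXEC): [MAIN] PC=2: INC 5 -> ACC=7 [depth=0]
Max depth observed: 1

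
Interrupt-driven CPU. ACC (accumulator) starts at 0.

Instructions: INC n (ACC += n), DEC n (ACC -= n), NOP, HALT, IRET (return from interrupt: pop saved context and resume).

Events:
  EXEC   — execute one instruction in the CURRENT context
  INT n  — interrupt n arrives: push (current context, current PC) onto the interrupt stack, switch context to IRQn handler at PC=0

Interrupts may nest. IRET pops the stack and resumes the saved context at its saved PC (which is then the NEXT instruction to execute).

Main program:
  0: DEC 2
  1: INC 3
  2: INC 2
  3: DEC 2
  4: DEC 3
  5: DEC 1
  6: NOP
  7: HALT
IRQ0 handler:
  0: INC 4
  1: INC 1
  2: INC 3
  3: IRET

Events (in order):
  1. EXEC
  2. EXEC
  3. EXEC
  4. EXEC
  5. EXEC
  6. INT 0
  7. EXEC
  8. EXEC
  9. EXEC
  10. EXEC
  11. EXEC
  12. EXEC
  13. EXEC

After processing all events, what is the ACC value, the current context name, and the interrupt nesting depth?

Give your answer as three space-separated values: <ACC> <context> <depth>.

Answer: 5 MAIN 0

Derivation:
Event 1 (EXEC): [MAIN] PC=0: DEC 2 -> ACC=-2
Event 2 (EXEC): [MAIN] PC=1: INC 3 -> ACC=1
Event 3 (EXEC): [MAIN] PC=2: INC 2 -> ACC=3
Event 4 (EXEC): [MAIN] PC=3: DEC 2 -> ACC=1
Event 5 (EXEC): [MAIN] PC=4: DEC 3 -> ACC=-2
Event 6 (INT 0): INT 0 arrives: push (MAIN, PC=5), enter IRQ0 at PC=0 (depth now 1)
Event 7 (EXEC): [IRQ0] PC=0: INC 4 -> ACC=2
Event 8 (EXEC): [IRQ0] PC=1: INC 1 -> ACC=3
Event 9 (EXEC): [IRQ0] PC=2: INC 3 -> ACC=6
Event 10 (EXEC): [IRQ0] PC=3: IRET -> resume MAIN at PC=5 (depth now 0)
Event 11 (EXEC): [MAIN] PC=5: DEC 1 -> ACC=5
Event 12 (EXEC): [MAIN] PC=6: NOP
Event 13 (EXEC): [MAIN] PC=7: HALT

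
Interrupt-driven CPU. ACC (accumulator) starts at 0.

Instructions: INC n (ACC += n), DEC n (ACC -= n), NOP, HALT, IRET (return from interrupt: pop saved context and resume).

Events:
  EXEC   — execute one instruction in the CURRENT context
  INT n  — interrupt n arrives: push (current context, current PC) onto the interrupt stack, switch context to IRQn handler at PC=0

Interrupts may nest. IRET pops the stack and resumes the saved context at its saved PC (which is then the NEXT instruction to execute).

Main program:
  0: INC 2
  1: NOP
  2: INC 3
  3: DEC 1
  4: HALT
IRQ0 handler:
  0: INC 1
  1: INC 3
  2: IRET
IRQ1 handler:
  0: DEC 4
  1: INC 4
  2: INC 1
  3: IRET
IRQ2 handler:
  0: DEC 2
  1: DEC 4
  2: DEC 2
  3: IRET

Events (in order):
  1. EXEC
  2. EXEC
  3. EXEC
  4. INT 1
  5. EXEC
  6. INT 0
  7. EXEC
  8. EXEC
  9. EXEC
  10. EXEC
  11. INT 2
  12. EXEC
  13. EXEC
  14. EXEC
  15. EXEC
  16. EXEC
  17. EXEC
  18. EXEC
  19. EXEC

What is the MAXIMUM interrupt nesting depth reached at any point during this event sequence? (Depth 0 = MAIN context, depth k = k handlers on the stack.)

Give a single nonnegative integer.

Event 1 (EXEC): [MAIN] PC=0: INC 2 -> ACC=2 [depth=0]
Event 2 (EXEC): [MAIN] PC=1: NOP [depth=0]
Event 3 (EXEC): [MAIN] PC=2: INC 3 -> ACC=5 [depth=0]
Event 4 (INT 1): INT 1 arrives: push (MAIN, PC=3), enter IRQ1 at PC=0 (depth now 1) [depth=1]
Event 5 (EXEC): [IRQ1] PC=0: DEC 4 -> ACC=1 [depth=1]
Event 6 (INT 0): INT 0 arrives: push (IRQ1, PC=1), enter IRQ0 at PC=0 (depth now 2) [depth=2]
Event 7 (EXEC): [IRQ0] PC=0: INC 1 -> ACC=2 [depth=2]
Event 8 (EXEC): [IRQ0] PC=1: INC 3 -> ACC=5 [depth=2]
Event 9 (EXEC): [IRQ0] PC=2: IRET -> resume IRQ1 at PC=1 (depth now 1) [depth=1]
Event 10 (EXEC): [IRQ1] PC=1: INC 4 -> ACC=9 [depth=1]
Event 11 (INT 2): INT 2 arrives: push (IRQ1, PC=2), enter IRQ2 at PC=0 (depth now 2) [depth=2]
Event 12 (EXEC): [IRQ2] PC=0: DEC 2 -> ACC=7 [depth=2]
Event 13 (EXEC): [IRQ2] PC=1: DEC 4 -> ACC=3 [depth=2]
Event 14 (EXEC): [IRQ2] PC=2: DEC 2 -> ACC=1 [depth=2]
Event 15 (EXEC): [IRQ2] PC=3: IRET -> resume IRQ1 at PC=2 (depth now 1) [depth=1]
Event 16 (EXEC): [IRQ1] PC=2: INC 1 -> ACC=2 [depth=1]
Event 17 (EXEC): [IRQ1] PC=3: IRET -> resume MAIN at PC=3 (depth now 0) [depth=0]
Event 18 (EXEC): [MAIN] PC=3: DEC 1 -> ACC=1 [depth=0]
Event 19 (EXEC): [MAIN] PC=4: HALT [depth=0]
Max depth observed: 2

Answer: 2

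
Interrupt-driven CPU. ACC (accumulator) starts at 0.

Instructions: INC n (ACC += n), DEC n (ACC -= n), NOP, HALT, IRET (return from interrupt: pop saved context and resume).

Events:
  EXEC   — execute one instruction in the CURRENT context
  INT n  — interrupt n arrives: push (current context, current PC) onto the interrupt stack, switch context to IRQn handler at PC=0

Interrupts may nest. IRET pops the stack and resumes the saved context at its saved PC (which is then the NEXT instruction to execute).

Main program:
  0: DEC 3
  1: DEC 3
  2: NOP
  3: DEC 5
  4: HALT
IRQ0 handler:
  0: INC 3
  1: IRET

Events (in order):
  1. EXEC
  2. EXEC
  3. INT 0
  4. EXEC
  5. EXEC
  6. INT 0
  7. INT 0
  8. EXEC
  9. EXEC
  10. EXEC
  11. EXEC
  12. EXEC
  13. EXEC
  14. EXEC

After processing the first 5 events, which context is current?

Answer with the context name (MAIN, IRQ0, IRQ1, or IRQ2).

Event 1 (EXEC): [MAIN] PC=0: DEC 3 -> ACC=-3
Event 2 (EXEC): [MAIN] PC=1: DEC 3 -> ACC=-6
Event 3 (INT 0): INT 0 arrives: push (MAIN, PC=2), enter IRQ0 at PC=0 (depth now 1)
Event 4 (EXEC): [IRQ0] PC=0: INC 3 -> ACC=-3
Event 5 (EXEC): [IRQ0] PC=1: IRET -> resume MAIN at PC=2 (depth now 0)

Answer: MAIN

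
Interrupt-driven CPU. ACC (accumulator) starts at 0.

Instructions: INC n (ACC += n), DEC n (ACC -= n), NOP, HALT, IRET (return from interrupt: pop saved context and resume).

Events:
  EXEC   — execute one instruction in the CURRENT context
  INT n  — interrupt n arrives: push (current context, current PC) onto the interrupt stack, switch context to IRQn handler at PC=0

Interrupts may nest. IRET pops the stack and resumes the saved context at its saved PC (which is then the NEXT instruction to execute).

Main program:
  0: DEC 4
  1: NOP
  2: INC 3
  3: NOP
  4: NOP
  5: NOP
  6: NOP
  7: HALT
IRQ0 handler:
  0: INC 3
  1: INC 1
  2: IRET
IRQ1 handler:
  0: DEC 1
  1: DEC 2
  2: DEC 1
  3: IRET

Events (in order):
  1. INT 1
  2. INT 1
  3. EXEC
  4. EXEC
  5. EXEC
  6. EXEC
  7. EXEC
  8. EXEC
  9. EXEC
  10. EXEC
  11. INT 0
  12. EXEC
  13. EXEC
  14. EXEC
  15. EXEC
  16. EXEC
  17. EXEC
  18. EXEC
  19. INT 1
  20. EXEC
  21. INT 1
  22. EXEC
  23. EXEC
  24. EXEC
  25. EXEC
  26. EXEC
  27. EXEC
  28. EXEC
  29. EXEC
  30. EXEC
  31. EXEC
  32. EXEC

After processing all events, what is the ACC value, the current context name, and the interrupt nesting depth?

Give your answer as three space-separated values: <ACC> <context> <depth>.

Event 1 (INT 1): INT 1 arrives: push (MAIN, PC=0), enter IRQ1 at PC=0 (depth now 1)
Event 2 (INT 1): INT 1 arrives: push (IRQ1, PC=0), enter IRQ1 at PC=0 (depth now 2)
Event 3 (EXEC): [IRQ1] PC=0: DEC 1 -> ACC=-1
Event 4 (EXEC): [IRQ1] PC=1: DEC 2 -> ACC=-3
Event 5 (EXEC): [IRQ1] PC=2: DEC 1 -> ACC=-4
Event 6 (EXEC): [IRQ1] PC=3: IRET -> resume IRQ1 at PC=0 (depth now 1)
Event 7 (EXEC): [IRQ1] PC=0: DEC 1 -> ACC=-5
Event 8 (EXEC): [IRQ1] PC=1: DEC 2 -> ACC=-7
Event 9 (EXEC): [IRQ1] PC=2: DEC 1 -> ACC=-8
Event 10 (EXEC): [IRQ1] PC=3: IRET -> resume MAIN at PC=0 (depth now 0)
Event 11 (INT 0): INT 0 arrives: push (MAIN, PC=0), enter IRQ0 at PC=0 (depth now 1)
Event 12 (EXEC): [IRQ0] PC=0: INC 3 -> ACC=-5
Event 13 (EXEC): [IRQ0] PC=1: INC 1 -> ACC=-4
Event 14 (EXEC): [IRQ0] PC=2: IRET -> resume MAIN at PC=0 (depth now 0)
Event 15 (EXEC): [MAIN] PC=0: DEC 4 -> ACC=-8
Event 16 (EXEC): [MAIN] PC=1: NOP
Event 17 (EXEC): [MAIN] PC=2: INC 3 -> ACC=-5
Event 18 (EXEC): [MAIN] PC=3: NOP
Event 19 (INT 1): INT 1 arrives: push (MAIN, PC=4), enter IRQ1 at PC=0 (depth now 1)
Event 20 (EXEC): [IRQ1] PC=0: DEC 1 -> ACC=-6
Event 21 (INT 1): INT 1 arrives: push (IRQ1, PC=1), enter IRQ1 at PC=0 (depth now 2)
Event 22 (EXEC): [IRQ1] PC=0: DEC 1 -> ACC=-7
Event 23 (EXEC): [IRQ1] PC=1: DEC 2 -> ACC=-9
Event 24 (EXEC): [IRQ1] PC=2: DEC 1 -> ACC=-10
Event 25 (EXEC): [IRQ1] PC=3: IRET -> resume IRQ1 at PC=1 (depth now 1)
Event 26 (EXEC): [IRQ1] PC=1: DEC 2 -> ACC=-12
Event 27 (EXEC): [IRQ1] PC=2: DEC 1 -> ACC=-13
Event 28 (EXEC): [IRQ1] PC=3: IRET -> resume MAIN at PC=4 (depth now 0)
Event 29 (EXEC): [MAIN] PC=4: NOP
Event 30 (EXEC): [MAIN] PC=5: NOP
Event 31 (EXEC): [MAIN] PC=6: NOP
Event 32 (EXEC): [MAIN] PC=7: HALT

Answer: -13 MAIN 0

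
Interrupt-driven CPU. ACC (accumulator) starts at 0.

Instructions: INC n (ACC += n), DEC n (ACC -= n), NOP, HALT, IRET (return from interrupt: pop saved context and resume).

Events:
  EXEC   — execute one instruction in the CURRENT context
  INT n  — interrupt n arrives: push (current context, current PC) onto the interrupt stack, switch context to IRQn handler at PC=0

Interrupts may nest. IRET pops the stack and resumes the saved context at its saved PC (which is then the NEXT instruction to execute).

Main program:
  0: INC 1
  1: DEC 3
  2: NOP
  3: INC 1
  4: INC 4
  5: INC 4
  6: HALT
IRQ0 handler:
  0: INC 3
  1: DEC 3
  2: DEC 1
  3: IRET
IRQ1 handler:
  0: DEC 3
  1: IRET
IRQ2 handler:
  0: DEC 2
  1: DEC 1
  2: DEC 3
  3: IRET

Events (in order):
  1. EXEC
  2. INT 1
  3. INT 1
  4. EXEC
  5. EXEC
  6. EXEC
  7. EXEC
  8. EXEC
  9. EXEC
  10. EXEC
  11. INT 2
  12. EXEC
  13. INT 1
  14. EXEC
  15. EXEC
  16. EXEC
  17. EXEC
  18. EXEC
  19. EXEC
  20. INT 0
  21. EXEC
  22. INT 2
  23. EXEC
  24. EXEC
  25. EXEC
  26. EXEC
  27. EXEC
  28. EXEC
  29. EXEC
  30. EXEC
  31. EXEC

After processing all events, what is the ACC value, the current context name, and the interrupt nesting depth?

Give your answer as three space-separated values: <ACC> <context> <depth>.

Answer: -15 MAIN 0

Derivation:
Event 1 (EXEC): [MAIN] PC=0: INC 1 -> ACC=1
Event 2 (INT 1): INT 1 arrives: push (MAIN, PC=1), enter IRQ1 at PC=0 (depth now 1)
Event 3 (INT 1): INT 1 arrives: push (IRQ1, PC=0), enter IRQ1 at PC=0 (depth now 2)
Event 4 (EXEC): [IRQ1] PC=0: DEC 3 -> ACC=-2
Event 5 (EXEC): [IRQ1] PC=1: IRET -> resume IRQ1 at PC=0 (depth now 1)
Event 6 (EXEC): [IRQ1] PC=0: DEC 3 -> ACC=-5
Event 7 (EXEC): [IRQ1] PC=1: IRET -> resume MAIN at PC=1 (depth now 0)
Event 8 (EXEC): [MAIN] PC=1: DEC 3 -> ACC=-8
Event 9 (EXEC): [MAIN] PC=2: NOP
Event 10 (EXEC): [MAIN] PC=3: INC 1 -> ACC=-7
Event 11 (INT 2): INT 2 arrives: push (MAIN, PC=4), enter IRQ2 at PC=0 (depth now 1)
Event 12 (EXEC): [IRQ2] PC=0: DEC 2 -> ACC=-9
Event 13 (INT 1): INT 1 arrives: push (IRQ2, PC=1), enter IRQ1 at PC=0 (depth now 2)
Event 14 (EXEC): [IRQ1] PC=0: DEC 3 -> ACC=-12
Event 15 (EXEC): [IRQ1] PC=1: IRET -> resume IRQ2 at PC=1 (depth now 1)
Event 16 (EXEC): [IRQ2] PC=1: DEC 1 -> ACC=-13
Event 17 (EXEC): [IRQ2] PC=2: DEC 3 -> ACC=-16
Event 18 (EXEC): [IRQ2] PC=3: IRET -> resume MAIN at PC=4 (depth now 0)
Event 19 (EXEC): [MAIN] PC=4: INC 4 -> ACC=-12
Event 20 (INT 0): INT 0 arrives: push (MAIN, PC=5), enter IRQ0 at PC=0 (depth now 1)
Event 21 (EXEC): [IRQ0] PC=0: INC 3 -> ACC=-9
Event 22 (INT 2): INT 2 arrives: push (IRQ0, PC=1), enter IRQ2 at PC=0 (depth now 2)
Event 23 (EXEC): [IRQ2] PC=0: DEC 2 -> ACC=-11
Event 24 (EXEC): [IRQ2] PC=1: DEC 1 -> ACC=-12
Event 25 (EXEC): [IRQ2] PC=2: DEC 3 -> ACC=-15
Event 26 (EXEC): [IRQ2] PC=3: IRET -> resume IRQ0 at PC=1 (depth now 1)
Event 27 (EXEC): [IRQ0] PC=1: DEC 3 -> ACC=-18
Event 28 (EXEC): [IRQ0] PC=2: DEC 1 -> ACC=-19
Event 29 (EXEC): [IRQ0] PC=3: IRET -> resume MAIN at PC=5 (depth now 0)
Event 30 (EXEC): [MAIN] PC=5: INC 4 -> ACC=-15
Event 31 (EXEC): [MAIN] PC=6: HALT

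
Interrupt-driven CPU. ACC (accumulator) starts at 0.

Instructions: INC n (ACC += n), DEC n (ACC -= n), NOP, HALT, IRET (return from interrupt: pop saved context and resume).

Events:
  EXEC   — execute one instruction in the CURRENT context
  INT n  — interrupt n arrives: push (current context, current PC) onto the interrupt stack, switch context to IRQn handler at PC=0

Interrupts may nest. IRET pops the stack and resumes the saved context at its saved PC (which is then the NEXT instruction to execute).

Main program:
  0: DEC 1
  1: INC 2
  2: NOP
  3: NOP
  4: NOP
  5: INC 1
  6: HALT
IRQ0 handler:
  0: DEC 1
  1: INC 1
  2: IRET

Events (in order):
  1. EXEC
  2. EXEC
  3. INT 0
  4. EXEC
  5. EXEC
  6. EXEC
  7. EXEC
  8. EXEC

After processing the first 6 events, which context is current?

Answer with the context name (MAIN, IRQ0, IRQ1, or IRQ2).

Answer: MAIN

Derivation:
Event 1 (EXEC): [MAIN] PC=0: DEC 1 -> ACC=-1
Event 2 (EXEC): [MAIN] PC=1: INC 2 -> ACC=1
Event 3 (INT 0): INT 0 arrives: push (MAIN, PC=2), enter IRQ0 at PC=0 (depth now 1)
Event 4 (EXEC): [IRQ0] PC=0: DEC 1 -> ACC=0
Event 5 (EXEC): [IRQ0] PC=1: INC 1 -> ACC=1
Event 6 (EXEC): [IRQ0] PC=2: IRET -> resume MAIN at PC=2 (depth now 0)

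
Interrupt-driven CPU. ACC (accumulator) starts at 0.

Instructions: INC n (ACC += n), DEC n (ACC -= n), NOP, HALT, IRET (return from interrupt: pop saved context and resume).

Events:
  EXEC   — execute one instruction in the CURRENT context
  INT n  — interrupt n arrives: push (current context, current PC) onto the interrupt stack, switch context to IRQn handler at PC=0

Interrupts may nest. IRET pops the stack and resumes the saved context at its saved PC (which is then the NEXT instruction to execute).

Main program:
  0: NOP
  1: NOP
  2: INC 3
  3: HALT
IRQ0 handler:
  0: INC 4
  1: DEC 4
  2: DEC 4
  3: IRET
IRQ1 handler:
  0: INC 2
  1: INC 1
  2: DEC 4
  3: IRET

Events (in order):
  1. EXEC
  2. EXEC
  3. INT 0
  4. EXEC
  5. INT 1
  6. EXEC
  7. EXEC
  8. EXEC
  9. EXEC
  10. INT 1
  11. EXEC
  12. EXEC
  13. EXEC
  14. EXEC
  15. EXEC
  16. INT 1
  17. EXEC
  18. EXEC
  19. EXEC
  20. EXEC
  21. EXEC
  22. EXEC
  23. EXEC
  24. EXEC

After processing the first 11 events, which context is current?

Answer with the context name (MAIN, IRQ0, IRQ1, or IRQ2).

Event 1 (EXEC): [MAIN] PC=0: NOP
Event 2 (EXEC): [MAIN] PC=1: NOP
Event 3 (INT 0): INT 0 arrives: push (MAIN, PC=2), enter IRQ0 at PC=0 (depth now 1)
Event 4 (EXEC): [IRQ0] PC=0: INC 4 -> ACC=4
Event 5 (INT 1): INT 1 arrives: push (IRQ0, PC=1), enter IRQ1 at PC=0 (depth now 2)
Event 6 (EXEC): [IRQ1] PC=0: INC 2 -> ACC=6
Event 7 (EXEC): [IRQ1] PC=1: INC 1 -> ACC=7
Event 8 (EXEC): [IRQ1] PC=2: DEC 4 -> ACC=3
Event 9 (EXEC): [IRQ1] PC=3: IRET -> resume IRQ0 at PC=1 (depth now 1)
Event 10 (INT 1): INT 1 arrives: push (IRQ0, PC=1), enter IRQ1 at PC=0 (depth now 2)
Event 11 (EXEC): [IRQ1] PC=0: INC 2 -> ACC=5

Answer: IRQ1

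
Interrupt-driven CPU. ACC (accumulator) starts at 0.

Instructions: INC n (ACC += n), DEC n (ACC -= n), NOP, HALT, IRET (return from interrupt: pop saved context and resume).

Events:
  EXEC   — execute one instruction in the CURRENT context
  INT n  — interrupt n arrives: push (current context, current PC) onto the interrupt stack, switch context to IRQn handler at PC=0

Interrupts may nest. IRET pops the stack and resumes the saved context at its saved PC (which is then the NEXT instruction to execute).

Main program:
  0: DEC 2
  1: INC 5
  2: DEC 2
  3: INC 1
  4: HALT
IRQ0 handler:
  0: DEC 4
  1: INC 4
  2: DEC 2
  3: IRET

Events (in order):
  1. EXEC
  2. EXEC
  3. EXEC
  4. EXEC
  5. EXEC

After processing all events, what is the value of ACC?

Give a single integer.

Answer: 2

Derivation:
Event 1 (EXEC): [MAIN] PC=0: DEC 2 -> ACC=-2
Event 2 (EXEC): [MAIN] PC=1: INC 5 -> ACC=3
Event 3 (EXEC): [MAIN] PC=2: DEC 2 -> ACC=1
Event 4 (EXEC): [MAIN] PC=3: INC 1 -> ACC=2
Event 5 (EXEC): [MAIN] PC=4: HALT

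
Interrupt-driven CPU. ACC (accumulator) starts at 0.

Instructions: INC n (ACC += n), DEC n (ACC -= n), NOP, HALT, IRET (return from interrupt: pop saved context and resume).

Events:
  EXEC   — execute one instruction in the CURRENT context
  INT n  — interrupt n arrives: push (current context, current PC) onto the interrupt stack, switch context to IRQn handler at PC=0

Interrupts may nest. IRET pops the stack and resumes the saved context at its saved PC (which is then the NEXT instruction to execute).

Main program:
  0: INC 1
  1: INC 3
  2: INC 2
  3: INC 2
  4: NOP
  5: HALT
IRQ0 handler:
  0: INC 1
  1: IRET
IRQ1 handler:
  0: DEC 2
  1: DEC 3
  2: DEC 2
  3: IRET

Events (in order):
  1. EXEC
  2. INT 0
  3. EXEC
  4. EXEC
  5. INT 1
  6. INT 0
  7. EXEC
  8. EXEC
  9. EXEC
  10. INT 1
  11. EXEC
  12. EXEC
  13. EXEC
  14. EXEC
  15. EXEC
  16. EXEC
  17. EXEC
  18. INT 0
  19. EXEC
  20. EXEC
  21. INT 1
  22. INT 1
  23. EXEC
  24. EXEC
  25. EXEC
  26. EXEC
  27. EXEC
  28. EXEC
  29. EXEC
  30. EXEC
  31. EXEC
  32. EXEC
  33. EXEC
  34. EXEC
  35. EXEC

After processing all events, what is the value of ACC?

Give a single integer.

Event 1 (EXEC): [MAIN] PC=0: INC 1 -> ACC=1
Event 2 (INT 0): INT 0 arrives: push (MAIN, PC=1), enter IRQ0 at PC=0 (depth now 1)
Event 3 (EXEC): [IRQ0] PC=0: INC 1 -> ACC=2
Event 4 (EXEC): [IRQ0] PC=1: IRET -> resume MAIN at PC=1 (depth now 0)
Event 5 (INT 1): INT 1 arrives: push (MAIN, PC=1), enter IRQ1 at PC=0 (depth now 1)
Event 6 (INT 0): INT 0 arrives: push (IRQ1, PC=0), enter IRQ0 at PC=0 (depth now 2)
Event 7 (EXEC): [IRQ0] PC=0: INC 1 -> ACC=3
Event 8 (EXEC): [IRQ0] PC=1: IRET -> resume IRQ1 at PC=0 (depth now 1)
Event 9 (EXEC): [IRQ1] PC=0: DEC 2 -> ACC=1
Event 10 (INT 1): INT 1 arrives: push (IRQ1, PC=1), enter IRQ1 at PC=0 (depth now 2)
Event 11 (EXEC): [IRQ1] PC=0: DEC 2 -> ACC=-1
Event 12 (EXEC): [IRQ1] PC=1: DEC 3 -> ACC=-4
Event 13 (EXEC): [IRQ1] PC=2: DEC 2 -> ACC=-6
Event 14 (EXEC): [IRQ1] PC=3: IRET -> resume IRQ1 at PC=1 (depth now 1)
Event 15 (EXEC): [IRQ1] PC=1: DEC 3 -> ACC=-9
Event 16 (EXEC): [IRQ1] PC=2: DEC 2 -> ACC=-11
Event 17 (EXEC): [IRQ1] PC=3: IRET -> resume MAIN at PC=1 (depth now 0)
Event 18 (INT 0): INT 0 arrives: push (MAIN, PC=1), enter IRQ0 at PC=0 (depth now 1)
Event 19 (EXEC): [IRQ0] PC=0: INC 1 -> ACC=-10
Event 20 (EXEC): [IRQ0] PC=1: IRET -> resume MAIN at PC=1 (depth now 0)
Event 21 (INT 1): INT 1 arrives: push (MAIN, PC=1), enter IRQ1 at PC=0 (depth now 1)
Event 22 (INT 1): INT 1 arrives: push (IRQ1, PC=0), enter IRQ1 at PC=0 (depth now 2)
Event 23 (EXEC): [IRQ1] PC=0: DEC 2 -> ACC=-12
Event 24 (EXEC): [IRQ1] PC=1: DEC 3 -> ACC=-15
Event 25 (EXEC): [IRQ1] PC=2: DEC 2 -> ACC=-17
Event 26 (EXEC): [IRQ1] PC=3: IRET -> resume IRQ1 at PC=0 (depth now 1)
Event 27 (EXEC): [IRQ1] PC=0: DEC 2 -> ACC=-19
Event 28 (EXEC): [IRQ1] PC=1: DEC 3 -> ACC=-22
Event 29 (EXEC): [IRQ1] PC=2: DEC 2 -> ACC=-24
Event 30 (EXEC): [IRQ1] PC=3: IRET -> resume MAIN at PC=1 (depth now 0)
Event 31 (EXEC): [MAIN] PC=1: INC 3 -> ACC=-21
Event 32 (EXEC): [MAIN] PC=2: INC 2 -> ACC=-19
Event 33 (EXEC): [MAIN] PC=3: INC 2 -> ACC=-17
Event 34 (EXEC): [MAIN] PC=4: NOP
Event 35 (EXEC): [MAIN] PC=5: HALT

Answer: -17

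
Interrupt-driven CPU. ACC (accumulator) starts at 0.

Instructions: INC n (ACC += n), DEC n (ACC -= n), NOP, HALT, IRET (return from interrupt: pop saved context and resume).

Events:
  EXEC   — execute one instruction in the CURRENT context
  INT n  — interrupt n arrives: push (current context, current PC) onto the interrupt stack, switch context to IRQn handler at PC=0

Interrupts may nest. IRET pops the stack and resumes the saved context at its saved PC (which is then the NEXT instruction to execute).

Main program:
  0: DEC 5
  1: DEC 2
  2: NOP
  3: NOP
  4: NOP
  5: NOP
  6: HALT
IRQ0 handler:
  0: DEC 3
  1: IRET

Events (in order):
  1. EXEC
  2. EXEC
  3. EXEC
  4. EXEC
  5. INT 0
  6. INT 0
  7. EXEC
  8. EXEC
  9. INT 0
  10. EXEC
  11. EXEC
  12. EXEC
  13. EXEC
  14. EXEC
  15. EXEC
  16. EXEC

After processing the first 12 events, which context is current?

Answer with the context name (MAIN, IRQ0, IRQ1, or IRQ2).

Event 1 (EXEC): [MAIN] PC=0: DEC 5 -> ACC=-5
Event 2 (EXEC): [MAIN] PC=1: DEC 2 -> ACC=-7
Event 3 (EXEC): [MAIN] PC=2: NOP
Event 4 (EXEC): [MAIN] PC=3: NOP
Event 5 (INT 0): INT 0 arrives: push (MAIN, PC=4), enter IRQ0 at PC=0 (depth now 1)
Event 6 (INT 0): INT 0 arrives: push (IRQ0, PC=0), enter IRQ0 at PC=0 (depth now 2)
Event 7 (EXEC): [IRQ0] PC=0: DEC 3 -> ACC=-10
Event 8 (EXEC): [IRQ0] PC=1: IRET -> resume IRQ0 at PC=0 (depth now 1)
Event 9 (INT 0): INT 0 arrives: push (IRQ0, PC=0), enter IRQ0 at PC=0 (depth now 2)
Event 10 (EXEC): [IRQ0] PC=0: DEC 3 -> ACC=-13
Event 11 (EXEC): [IRQ0] PC=1: IRET -> resume IRQ0 at PC=0 (depth now 1)
Event 12 (EXEC): [IRQ0] PC=0: DEC 3 -> ACC=-16

Answer: IRQ0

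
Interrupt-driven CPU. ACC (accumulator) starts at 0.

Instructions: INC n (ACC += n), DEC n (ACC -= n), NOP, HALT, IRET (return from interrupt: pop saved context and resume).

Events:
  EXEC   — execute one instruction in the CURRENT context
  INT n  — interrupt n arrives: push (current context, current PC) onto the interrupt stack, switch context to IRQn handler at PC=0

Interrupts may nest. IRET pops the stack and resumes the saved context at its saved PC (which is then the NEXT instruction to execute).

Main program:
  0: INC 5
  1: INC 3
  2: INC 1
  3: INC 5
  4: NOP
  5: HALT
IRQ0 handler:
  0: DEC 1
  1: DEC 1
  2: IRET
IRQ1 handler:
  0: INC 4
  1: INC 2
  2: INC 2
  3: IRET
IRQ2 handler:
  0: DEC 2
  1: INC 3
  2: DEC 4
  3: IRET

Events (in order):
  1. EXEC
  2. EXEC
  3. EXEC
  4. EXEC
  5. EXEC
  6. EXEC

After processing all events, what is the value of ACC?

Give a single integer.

Event 1 (EXEC): [MAIN] PC=0: INC 5 -> ACC=5
Event 2 (EXEC): [MAIN] PC=1: INC 3 -> ACC=8
Event 3 (EXEC): [MAIN] PC=2: INC 1 -> ACC=9
Event 4 (EXEC): [MAIN] PC=3: INC 5 -> ACC=14
Event 5 (EXEC): [MAIN] PC=4: NOP
Event 6 (EXEC): [MAIN] PC=5: HALT

Answer: 14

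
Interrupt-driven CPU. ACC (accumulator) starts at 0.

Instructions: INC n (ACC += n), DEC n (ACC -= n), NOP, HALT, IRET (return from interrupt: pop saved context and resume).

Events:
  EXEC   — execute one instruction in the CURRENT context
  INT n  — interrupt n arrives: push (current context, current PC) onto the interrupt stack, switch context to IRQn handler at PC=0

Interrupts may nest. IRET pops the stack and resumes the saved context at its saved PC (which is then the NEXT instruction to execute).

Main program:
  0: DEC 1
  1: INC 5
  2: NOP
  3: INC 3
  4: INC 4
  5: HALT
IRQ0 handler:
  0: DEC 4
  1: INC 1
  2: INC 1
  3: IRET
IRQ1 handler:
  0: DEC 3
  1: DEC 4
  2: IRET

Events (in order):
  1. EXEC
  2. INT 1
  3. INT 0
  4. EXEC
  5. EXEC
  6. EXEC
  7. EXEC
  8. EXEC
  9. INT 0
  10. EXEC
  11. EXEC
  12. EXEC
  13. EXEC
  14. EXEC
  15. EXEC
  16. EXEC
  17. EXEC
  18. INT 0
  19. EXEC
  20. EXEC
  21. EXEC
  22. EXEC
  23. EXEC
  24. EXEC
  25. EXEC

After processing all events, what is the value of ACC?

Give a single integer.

Event 1 (EXEC): [MAIN] PC=0: DEC 1 -> ACC=-1
Event 2 (INT 1): INT 1 arrives: push (MAIN, PC=1), enter IRQ1 at PC=0 (depth now 1)
Event 3 (INT 0): INT 0 arrives: push (IRQ1, PC=0), enter IRQ0 at PC=0 (depth now 2)
Event 4 (EXEC): [IRQ0] PC=0: DEC 4 -> ACC=-5
Event 5 (EXEC): [IRQ0] PC=1: INC 1 -> ACC=-4
Event 6 (EXEC): [IRQ0] PC=2: INC 1 -> ACC=-3
Event 7 (EXEC): [IRQ0] PC=3: IRET -> resume IRQ1 at PC=0 (depth now 1)
Event 8 (EXEC): [IRQ1] PC=0: DEC 3 -> ACC=-6
Event 9 (INT 0): INT 0 arrives: push (IRQ1, PC=1), enter IRQ0 at PC=0 (depth now 2)
Event 10 (EXEC): [IRQ0] PC=0: DEC 4 -> ACC=-10
Event 11 (EXEC): [IRQ0] PC=1: INC 1 -> ACC=-9
Event 12 (EXEC): [IRQ0] PC=2: INC 1 -> ACC=-8
Event 13 (EXEC): [IRQ0] PC=3: IRET -> resume IRQ1 at PC=1 (depth now 1)
Event 14 (EXEC): [IRQ1] PC=1: DEC 4 -> ACC=-12
Event 15 (EXEC): [IRQ1] PC=2: IRET -> resume MAIN at PC=1 (depth now 0)
Event 16 (EXEC): [MAIN] PC=1: INC 5 -> ACC=-7
Event 17 (EXEC): [MAIN] PC=2: NOP
Event 18 (INT 0): INT 0 arrives: push (MAIN, PC=3), enter IRQ0 at PC=0 (depth now 1)
Event 19 (EXEC): [IRQ0] PC=0: DEC 4 -> ACC=-11
Event 20 (EXEC): [IRQ0] PC=1: INC 1 -> ACC=-10
Event 21 (EXEC): [IRQ0] PC=2: INC 1 -> ACC=-9
Event 22 (EXEC): [IRQ0] PC=3: IRET -> resume MAIN at PC=3 (depth now 0)
Event 23 (EXEC): [MAIN] PC=3: INC 3 -> ACC=-6
Event 24 (EXEC): [MAIN] PC=4: INC 4 -> ACC=-2
Event 25 (EXEC): [MAIN] PC=5: HALT

Answer: -2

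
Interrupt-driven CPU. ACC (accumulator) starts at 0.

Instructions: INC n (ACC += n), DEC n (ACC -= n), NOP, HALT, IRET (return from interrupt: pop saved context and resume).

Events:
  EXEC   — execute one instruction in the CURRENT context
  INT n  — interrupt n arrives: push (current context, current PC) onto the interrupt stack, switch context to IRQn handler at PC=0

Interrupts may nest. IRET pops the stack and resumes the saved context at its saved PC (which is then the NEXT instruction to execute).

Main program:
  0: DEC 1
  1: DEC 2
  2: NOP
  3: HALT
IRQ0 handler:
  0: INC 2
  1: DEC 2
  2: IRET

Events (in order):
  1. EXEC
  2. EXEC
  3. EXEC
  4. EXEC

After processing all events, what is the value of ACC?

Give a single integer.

Event 1 (EXEC): [MAIN] PC=0: DEC 1 -> ACC=-1
Event 2 (EXEC): [MAIN] PC=1: DEC 2 -> ACC=-3
Event 3 (EXEC): [MAIN] PC=2: NOP
Event 4 (EXEC): [MAIN] PC=3: HALT

Answer: -3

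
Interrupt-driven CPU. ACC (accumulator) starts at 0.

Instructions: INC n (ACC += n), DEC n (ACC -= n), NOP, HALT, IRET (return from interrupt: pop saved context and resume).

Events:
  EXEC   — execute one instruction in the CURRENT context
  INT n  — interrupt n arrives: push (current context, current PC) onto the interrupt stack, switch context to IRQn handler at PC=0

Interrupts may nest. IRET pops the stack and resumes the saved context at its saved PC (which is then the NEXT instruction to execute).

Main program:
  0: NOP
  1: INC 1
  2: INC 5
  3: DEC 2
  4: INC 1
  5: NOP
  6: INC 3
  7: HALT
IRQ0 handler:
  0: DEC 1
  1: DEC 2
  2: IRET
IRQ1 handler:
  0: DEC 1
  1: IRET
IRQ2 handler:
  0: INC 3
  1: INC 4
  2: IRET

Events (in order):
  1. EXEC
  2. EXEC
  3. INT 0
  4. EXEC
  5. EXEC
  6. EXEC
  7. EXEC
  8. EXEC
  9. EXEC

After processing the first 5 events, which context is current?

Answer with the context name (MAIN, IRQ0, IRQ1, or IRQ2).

Answer: IRQ0

Derivation:
Event 1 (EXEC): [MAIN] PC=0: NOP
Event 2 (EXEC): [MAIN] PC=1: INC 1 -> ACC=1
Event 3 (INT 0): INT 0 arrives: push (MAIN, PC=2), enter IRQ0 at PC=0 (depth now 1)
Event 4 (EXEC): [IRQ0] PC=0: DEC 1 -> ACC=0
Event 5 (EXEC): [IRQ0] PC=1: DEC 2 -> ACC=-2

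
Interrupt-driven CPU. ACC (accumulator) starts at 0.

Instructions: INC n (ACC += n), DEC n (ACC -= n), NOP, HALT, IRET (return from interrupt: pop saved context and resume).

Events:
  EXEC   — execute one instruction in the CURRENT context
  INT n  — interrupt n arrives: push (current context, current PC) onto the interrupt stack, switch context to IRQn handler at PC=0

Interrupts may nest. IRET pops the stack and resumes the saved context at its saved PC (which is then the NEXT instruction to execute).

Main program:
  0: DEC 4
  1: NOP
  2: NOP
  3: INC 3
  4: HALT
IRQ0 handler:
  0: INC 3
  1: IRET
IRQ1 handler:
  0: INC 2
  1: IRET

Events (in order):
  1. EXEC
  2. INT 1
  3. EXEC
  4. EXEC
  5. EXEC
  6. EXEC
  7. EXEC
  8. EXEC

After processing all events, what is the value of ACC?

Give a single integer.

Event 1 (EXEC): [MAIN] PC=0: DEC 4 -> ACC=-4
Event 2 (INT 1): INT 1 arrives: push (MAIN, PC=1), enter IRQ1 at PC=0 (depth now 1)
Event 3 (EXEC): [IRQ1] PC=0: INC 2 -> ACC=-2
Event 4 (EXEC): [IRQ1] PC=1: IRET -> resume MAIN at PC=1 (depth now 0)
Event 5 (EXEC): [MAIN] PC=1: NOP
Event 6 (EXEC): [MAIN] PC=2: NOP
Event 7 (EXEC): [MAIN] PC=3: INC 3 -> ACC=1
Event 8 (EXEC): [MAIN] PC=4: HALT

Answer: 1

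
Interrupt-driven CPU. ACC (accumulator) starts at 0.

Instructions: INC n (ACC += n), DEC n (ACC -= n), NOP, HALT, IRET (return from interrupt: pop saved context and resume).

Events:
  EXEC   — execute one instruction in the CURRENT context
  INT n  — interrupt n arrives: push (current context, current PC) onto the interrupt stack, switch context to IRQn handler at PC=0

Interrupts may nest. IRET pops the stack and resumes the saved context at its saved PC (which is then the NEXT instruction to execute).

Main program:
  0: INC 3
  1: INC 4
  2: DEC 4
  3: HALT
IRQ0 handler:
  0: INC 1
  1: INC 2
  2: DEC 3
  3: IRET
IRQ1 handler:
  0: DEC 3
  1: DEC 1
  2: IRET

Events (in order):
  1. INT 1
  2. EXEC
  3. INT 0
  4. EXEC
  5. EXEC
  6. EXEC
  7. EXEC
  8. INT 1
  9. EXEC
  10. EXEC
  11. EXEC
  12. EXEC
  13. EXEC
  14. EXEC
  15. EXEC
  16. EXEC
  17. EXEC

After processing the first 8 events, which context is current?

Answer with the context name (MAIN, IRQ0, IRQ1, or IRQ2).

Event 1 (INT 1): INT 1 arrives: push (MAIN, PC=0), enter IRQ1 at PC=0 (depth now 1)
Event 2 (EXEC): [IRQ1] PC=0: DEC 3 -> ACC=-3
Event 3 (INT 0): INT 0 arrives: push (IRQ1, PC=1), enter IRQ0 at PC=0 (depth now 2)
Event 4 (EXEC): [IRQ0] PC=0: INC 1 -> ACC=-2
Event 5 (EXEC): [IRQ0] PC=1: INC 2 -> ACC=0
Event 6 (EXEC): [IRQ0] PC=2: DEC 3 -> ACC=-3
Event 7 (EXEC): [IRQ0] PC=3: IRET -> resume IRQ1 at PC=1 (depth now 1)
Event 8 (INT 1): INT 1 arrives: push (IRQ1, PC=1), enter IRQ1 at PC=0 (depth now 2)

Answer: IRQ1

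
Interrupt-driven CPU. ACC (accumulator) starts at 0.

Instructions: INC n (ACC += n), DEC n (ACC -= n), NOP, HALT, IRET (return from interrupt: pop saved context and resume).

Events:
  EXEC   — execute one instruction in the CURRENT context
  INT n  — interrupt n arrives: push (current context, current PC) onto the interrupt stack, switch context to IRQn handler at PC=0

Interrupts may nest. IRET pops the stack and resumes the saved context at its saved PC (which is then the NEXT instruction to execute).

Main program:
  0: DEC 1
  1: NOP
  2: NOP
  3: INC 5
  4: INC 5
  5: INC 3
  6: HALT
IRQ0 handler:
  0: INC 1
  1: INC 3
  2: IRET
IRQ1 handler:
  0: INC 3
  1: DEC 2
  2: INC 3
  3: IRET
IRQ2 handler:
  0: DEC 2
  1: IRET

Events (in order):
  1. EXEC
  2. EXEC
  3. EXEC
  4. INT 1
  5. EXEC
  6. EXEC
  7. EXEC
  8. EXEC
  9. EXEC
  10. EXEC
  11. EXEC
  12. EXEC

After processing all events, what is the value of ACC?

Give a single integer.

Event 1 (EXEC): [MAIN] PC=0: DEC 1 -> ACC=-1
Event 2 (EXEC): [MAIN] PC=1: NOP
Event 3 (EXEC): [MAIN] PC=2: NOP
Event 4 (INT 1): INT 1 arrives: push (MAIN, PC=3), enter IRQ1 at PC=0 (depth now 1)
Event 5 (EXEC): [IRQ1] PC=0: INC 3 -> ACC=2
Event 6 (EXEC): [IRQ1] PC=1: DEC 2 -> ACC=0
Event 7 (EXEC): [IRQ1] PC=2: INC 3 -> ACC=3
Event 8 (EXEC): [IRQ1] PC=3: IRET -> resume MAIN at PC=3 (depth now 0)
Event 9 (EXEC): [MAIN] PC=3: INC 5 -> ACC=8
Event 10 (EXEC): [MAIN] PC=4: INC 5 -> ACC=13
Event 11 (EXEC): [MAIN] PC=5: INC 3 -> ACC=16
Event 12 (EXEC): [MAIN] PC=6: HALT

Answer: 16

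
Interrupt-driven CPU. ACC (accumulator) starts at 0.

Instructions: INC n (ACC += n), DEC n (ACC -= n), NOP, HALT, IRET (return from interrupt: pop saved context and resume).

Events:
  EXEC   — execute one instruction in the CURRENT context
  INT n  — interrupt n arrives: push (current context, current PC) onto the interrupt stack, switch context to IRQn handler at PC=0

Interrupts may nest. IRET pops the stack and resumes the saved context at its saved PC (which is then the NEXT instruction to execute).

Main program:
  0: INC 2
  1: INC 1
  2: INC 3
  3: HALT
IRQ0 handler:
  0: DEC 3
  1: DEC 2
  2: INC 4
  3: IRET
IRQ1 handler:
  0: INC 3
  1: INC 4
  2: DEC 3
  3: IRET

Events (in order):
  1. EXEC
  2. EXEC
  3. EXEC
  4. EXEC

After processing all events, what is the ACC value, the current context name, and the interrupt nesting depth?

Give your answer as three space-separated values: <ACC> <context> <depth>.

Answer: 6 MAIN 0

Derivation:
Event 1 (EXEC): [MAIN] PC=0: INC 2 -> ACC=2
Event 2 (EXEC): [MAIN] PC=1: INC 1 -> ACC=3
Event 3 (EXEC): [MAIN] PC=2: INC 3 -> ACC=6
Event 4 (EXEC): [MAIN] PC=3: HALT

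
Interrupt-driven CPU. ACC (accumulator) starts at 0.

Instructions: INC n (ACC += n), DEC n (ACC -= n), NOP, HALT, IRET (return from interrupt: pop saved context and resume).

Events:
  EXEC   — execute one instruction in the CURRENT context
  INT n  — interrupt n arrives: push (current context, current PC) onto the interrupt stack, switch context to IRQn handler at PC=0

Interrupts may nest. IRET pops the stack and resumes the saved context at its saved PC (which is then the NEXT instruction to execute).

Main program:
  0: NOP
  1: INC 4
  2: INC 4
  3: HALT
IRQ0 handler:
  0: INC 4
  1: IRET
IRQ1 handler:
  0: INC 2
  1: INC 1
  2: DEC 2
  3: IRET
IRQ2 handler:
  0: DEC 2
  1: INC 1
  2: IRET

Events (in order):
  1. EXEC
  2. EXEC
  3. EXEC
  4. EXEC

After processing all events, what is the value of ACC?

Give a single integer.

Event 1 (EXEC): [MAIN] PC=0: NOP
Event 2 (EXEC): [MAIN] PC=1: INC 4 -> ACC=4
Event 3 (EXEC): [MAIN] PC=2: INC 4 -> ACC=8
Event 4 (EXEC): [MAIN] PC=3: HALT

Answer: 8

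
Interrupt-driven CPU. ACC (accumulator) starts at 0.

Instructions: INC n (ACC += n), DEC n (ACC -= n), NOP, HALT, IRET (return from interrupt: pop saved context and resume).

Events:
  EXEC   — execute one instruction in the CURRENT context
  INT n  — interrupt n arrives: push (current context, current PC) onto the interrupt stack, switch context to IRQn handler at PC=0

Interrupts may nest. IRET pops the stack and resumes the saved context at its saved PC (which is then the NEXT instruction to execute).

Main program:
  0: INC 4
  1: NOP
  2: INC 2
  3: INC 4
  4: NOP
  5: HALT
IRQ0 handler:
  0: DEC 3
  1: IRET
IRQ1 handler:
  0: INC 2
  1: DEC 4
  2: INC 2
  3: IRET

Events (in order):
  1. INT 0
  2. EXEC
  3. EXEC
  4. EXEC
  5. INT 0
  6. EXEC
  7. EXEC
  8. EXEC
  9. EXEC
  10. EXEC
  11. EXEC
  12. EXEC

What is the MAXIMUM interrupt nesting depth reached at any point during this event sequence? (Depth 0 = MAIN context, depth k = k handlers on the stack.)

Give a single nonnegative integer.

Answer: 1

Derivation:
Event 1 (INT 0): INT 0 arrives: push (MAIN, PC=0), enter IRQ0 at PC=0 (depth now 1) [depth=1]
Event 2 (EXEC): [IRQ0] PC=0: DEC 3 -> ACC=-3 [depth=1]
Event 3 (EXEC): [IRQ0] PC=1: IRET -> resume MAIN at PC=0 (depth now 0) [depth=0]
Event 4 (EXEC): [MAIN] PC=0: INC 4 -> ACC=1 [depth=0]
Event 5 (INT 0): INT 0 arrives: push (MAIN, PC=1), enter IRQ0 at PC=0 (depth now 1) [depth=1]
Event 6 (EXEC): [IRQ0] PC=0: DEC 3 -> ACC=-2 [depth=1]
Event 7 (EXEC): [IRQ0] PC=1: IRET -> resume MAIN at PC=1 (depth now 0) [depth=0]
Event 8 (EXEC): [MAIN] PC=1: NOP [depth=0]
Event 9 (EXEC): [MAIN] PC=2: INC 2 -> ACC=0 [depth=0]
Event 10 (EXEC): [MAIN] PC=3: INC 4 -> ACC=4 [depth=0]
Event 11 (EXEC): [MAIN] PC=4: NOP [depth=0]
Event 12 (EXEC): [MAIN] PC=5: HALT [depth=0]
Max depth observed: 1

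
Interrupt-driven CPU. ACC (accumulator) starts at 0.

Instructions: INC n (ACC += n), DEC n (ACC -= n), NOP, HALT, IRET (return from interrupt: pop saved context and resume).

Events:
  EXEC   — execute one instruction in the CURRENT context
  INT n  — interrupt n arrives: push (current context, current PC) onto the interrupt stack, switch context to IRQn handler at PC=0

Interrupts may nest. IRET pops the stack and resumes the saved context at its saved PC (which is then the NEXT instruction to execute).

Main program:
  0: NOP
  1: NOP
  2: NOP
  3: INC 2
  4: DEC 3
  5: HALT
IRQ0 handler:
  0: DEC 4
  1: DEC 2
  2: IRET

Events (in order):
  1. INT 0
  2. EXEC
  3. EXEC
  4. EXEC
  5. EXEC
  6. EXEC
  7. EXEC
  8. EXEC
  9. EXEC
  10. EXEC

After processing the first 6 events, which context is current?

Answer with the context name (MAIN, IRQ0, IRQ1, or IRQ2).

Event 1 (INT 0): INT 0 arrives: push (MAIN, PC=0), enter IRQ0 at PC=0 (depth now 1)
Event 2 (EXEC): [IRQ0] PC=0: DEC 4 -> ACC=-4
Event 3 (EXEC): [IRQ0] PC=1: DEC 2 -> ACC=-6
Event 4 (EXEC): [IRQ0] PC=2: IRET -> resume MAIN at PC=0 (depth now 0)
Event 5 (EXEC): [MAIN] PC=0: NOP
Event 6 (EXEC): [MAIN] PC=1: NOP

Answer: MAIN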